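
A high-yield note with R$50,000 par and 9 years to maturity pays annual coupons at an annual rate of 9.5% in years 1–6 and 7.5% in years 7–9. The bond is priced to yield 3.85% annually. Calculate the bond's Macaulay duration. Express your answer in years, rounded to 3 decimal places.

Periodic yield y = 0.0385. Discount each cash flow and weight by its year:
  t   CF        PV=CF/(1+0.0385)^t    t·PV
  1     4,750.00     4,573.9047     4,573.9047
  2     4,750.00     4,404.3377     8,808.6753
  3     4,750.00     4,241.0570    12,723.1709
  4     4,750.00     4,083.8295    16,335.3182
  5     4,750.00     3,932.4309    19,662.1547
  6     4,750.00     3,786.6451    22,719.8707
  7     3,750.00     2,878.6294    20,150.4060
  8     3,750.00     2,771.9109    22,175.2869
  9    53,750.00    38,257.7972   344,320.1748
  Σ                 68,930.5424   471,468.9623
Price P = Σ PV = 68,930.5424.
Macaulay duration = Σ(t·PV) / P = 471,468.9623 / 68,930.5424 = 6.83977 years.

6.840 years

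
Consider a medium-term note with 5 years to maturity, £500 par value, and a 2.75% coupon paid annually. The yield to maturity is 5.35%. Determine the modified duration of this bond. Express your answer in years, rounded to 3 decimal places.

4.481 years

Periodic yield y = 0.0535. First find Macaulay duration:
  t   CF        PV=CF/(1+0.0535)^t    t·PV
  1        13.75        13.0517        13.0517
  2        13.75        12.3889        24.7778
  3        13.75        11.7598        35.2793
  4        13.75        11.1626        44.6503
  5       513.75       395.8942     1,979.4710
  Σ                    444.2572     2,097.2302
P = 444.2572; Macaulay duration = 2,097.2302 / 444.2572 = 4.72076 years.
Modified duration = D_Mac / (1 + y) = 4.72076 / 1.0535 = 4.48102 years.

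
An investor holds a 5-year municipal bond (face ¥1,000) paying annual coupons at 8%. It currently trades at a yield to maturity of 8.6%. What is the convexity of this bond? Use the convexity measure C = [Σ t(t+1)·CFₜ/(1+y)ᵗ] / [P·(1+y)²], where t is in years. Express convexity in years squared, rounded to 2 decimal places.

20.76

With y = 0.086:
  t   CF        PV=CF/(1+0.086)^t    t·PV        t(t+1)·PV
  1        80.00        73.6648        73.6648         147.3297
  2        80.00        67.8313       135.6627         406.9880
  3        80.00        62.4598       187.3794         749.5175
  4        80.00        57.5136       230.0545       1,150.2724
  5     1,080.00       714.9483     3,574.7414      21,448.4486
  Σ                    976.4178     4,201.5028      23,902.5560
P = 976.4178.
Convexity = Σ t(t+1)·PV / [P·(1+y)²] = 23,902.5560 / (976.4178 × 1.179396) = 20.75625.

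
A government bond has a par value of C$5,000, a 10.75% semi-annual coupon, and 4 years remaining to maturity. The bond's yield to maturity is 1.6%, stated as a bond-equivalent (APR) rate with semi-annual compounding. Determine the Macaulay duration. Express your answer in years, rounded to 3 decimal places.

3.457 years

Periodic yield y = 0.008. Discount each cash flow and weight by its period:
  t   CF        PV=CF/(1+0.008)^t    t·PV
  1       268.75       266.6171       266.6171
  2       268.75       264.5011       529.0021
  3       268.75       262.4018       787.2055
  4       268.75       260.3193     1,041.2771
  5       268.75       258.2533     1,291.2663
  6       268.75       256.2036     1,537.2218
  7       268.75       254.1703     1,779.1919
  8     5,268.75     4,943.3725    39,546.9798
  Σ                  6,765.8389    46,778.7616
Price P = Σ PV = 6,765.8389.
Macaulay duration = Σ(t·PV) / P = 46,778.7616 / 6,765.8389 = 6.91396 half-year periods.
In years: 6.91396 / 2 = 3.45698 years.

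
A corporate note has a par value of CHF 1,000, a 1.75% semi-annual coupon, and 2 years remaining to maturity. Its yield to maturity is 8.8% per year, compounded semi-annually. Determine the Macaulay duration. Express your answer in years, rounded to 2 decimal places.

1.97 years

Periodic yield y = 0.044. Discount each cash flow and weight by its period:
  t   CF        PV=CF/(1+0.044)^t    t·PV
  1         8.75         8.3812         8.3812
  2         8.75         8.0280        16.0560
  3         8.75         7.6896        23.0689
  4     1,008.75       849.1444     3,396.5776
  Σ                    873.2433     3,444.0838
Price P = Σ PV = 873.2433.
Macaulay duration = Σ(t·PV) / P = 3,444.0838 / 873.2433 = 3.94401 half-year periods.
In years: 3.94401 / 2 = 1.97201 years.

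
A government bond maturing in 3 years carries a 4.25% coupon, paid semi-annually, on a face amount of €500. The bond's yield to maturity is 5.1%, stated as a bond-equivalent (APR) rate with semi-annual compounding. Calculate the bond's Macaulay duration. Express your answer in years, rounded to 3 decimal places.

Periodic yield y = 0.0255. Discount each cash flow and weight by its period:
  t   CF        PV=CF/(1+0.0255)^t    t·PV
  1       10.625        10.3608        10.3608
  2       10.625        10.1032        20.2063
  3       10.625         9.8519        29.5558
  4       10.625         9.6070        38.4279
  5       10.625         9.3681        46.8404
  6      510.625       439.0238     2,634.1429
  Σ                    488.3148     2,779.5342
Price P = Σ PV = 488.3148.
Macaulay duration = Σ(t·PV) / P = 2,779.5342 / 488.3148 = 5.69210 half-year periods.
In years: 5.69210 / 2 = 2.84605 years.

2.846 years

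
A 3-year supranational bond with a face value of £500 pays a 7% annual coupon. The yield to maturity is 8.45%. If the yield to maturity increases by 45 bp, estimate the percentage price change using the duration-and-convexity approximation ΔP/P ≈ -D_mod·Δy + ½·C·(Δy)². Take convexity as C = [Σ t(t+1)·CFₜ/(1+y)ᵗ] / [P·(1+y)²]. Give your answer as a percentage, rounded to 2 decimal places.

-1.15%

With y = 0.0845:
  t   CF        PV=CF/(1+0.0845)^t    t·PV        t(t+1)·PV
  1        35.00        32.2729        32.2729          64.5459
  2        35.00        29.7584        59.5167         178.5501
  3       535.00       419.4354     1,258.3063       5,033.2252
  Σ                    481.4667     1,350.0959       5,276.3212
P = 481.4667; D_Mac = 2.80413 yrs; D_mod = 2.58564 yrs; C = 9.31764.
Duration effect: -2.58564 × (+0.0045) = -0.011635
Convexity effect: 0.5 × 9.31764 × (0.0045)² = +0.0000943
ΔP/P ≈ -0.011635 + 0.0000943 = -0.011541 = -1.1541%.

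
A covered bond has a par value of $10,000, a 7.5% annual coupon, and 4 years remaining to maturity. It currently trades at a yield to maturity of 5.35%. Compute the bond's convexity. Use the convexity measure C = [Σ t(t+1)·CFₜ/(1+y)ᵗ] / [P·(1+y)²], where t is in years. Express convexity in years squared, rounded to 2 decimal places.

15.72

With y = 0.0535:
  t   CF        PV=CF/(1+0.0535)^t    t·PV        t(t+1)·PV
  1       750.00       711.9127       711.9127       1,423.8253
  2       750.00       675.7595     1,351.5191       4,054.5572
  3       750.00       641.4424     1,924.3271       7,697.3084
  4    10,750.00     8,727.1071    34,908.4283     174,542.1415
  Σ                 10,756.2217    38,896.1872     187,717.8325
P = 10,756.2217.
Convexity = Σ t(t+1)·PV / [P·(1+y)²] = 187,717.8325 / (10,756.2217 × 1.109862) = 15.72450.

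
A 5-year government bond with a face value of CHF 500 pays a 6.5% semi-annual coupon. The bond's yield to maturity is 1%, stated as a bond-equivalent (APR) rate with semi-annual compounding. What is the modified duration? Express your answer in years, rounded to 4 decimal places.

4.4115 years

Periodic yield y = 0.005. First find Macaulay duration:
  t   CF        PV=CF/(1+0.005)^t    t·PV
  1        16.25        16.1692        16.1692
  2        16.25        16.0887        32.1774
  3        16.25        16.0087        48.0260
  4        16.25        15.9290        63.7161
  5        16.25        15.8498        79.2489
  6        16.25        15.7709        94.6255
  7        16.25        15.6925       109.8472
  8        16.25        15.6144       124.9151
  9        16.25        15.5367       139.8303
  10      516.25       491.1334     4,911.3337
  Σ                    633.7932     5,619.8894
P = 633.7932; Macaulay duration = 5,619.8894 / 633.7932 = 8.86707 half-year periods = 4.43354 years.
Modified duration = D_Mac / (1 + y) = 4.43354 / 1.005 = 4.41148 years.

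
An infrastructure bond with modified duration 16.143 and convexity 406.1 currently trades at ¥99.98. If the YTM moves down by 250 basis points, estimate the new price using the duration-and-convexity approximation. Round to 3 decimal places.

¥153.018

Duration effect: -D_mod·Δy = -16.143 × (-0.025) = +0.403575
Convexity effect: ½·C·(Δy)² = 0.5 × 406.1 × (-0.025)² = +0.12690625
ΔP/P ≈ +0.403575 + 0.12690625 = +0.53048125
New price ≈ 99.98 × (1 + 0.53048125) = 153.017515375.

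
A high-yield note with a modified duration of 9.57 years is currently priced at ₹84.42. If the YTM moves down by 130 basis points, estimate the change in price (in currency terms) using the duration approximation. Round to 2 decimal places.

+₹10.50

Duration approximation: ΔP/P ≈ -D_mod · Δy = -9.57 × (-0.013) = +0.124410.
ΔP ≈ 84.42 × (+0.124410) = +10.5026922.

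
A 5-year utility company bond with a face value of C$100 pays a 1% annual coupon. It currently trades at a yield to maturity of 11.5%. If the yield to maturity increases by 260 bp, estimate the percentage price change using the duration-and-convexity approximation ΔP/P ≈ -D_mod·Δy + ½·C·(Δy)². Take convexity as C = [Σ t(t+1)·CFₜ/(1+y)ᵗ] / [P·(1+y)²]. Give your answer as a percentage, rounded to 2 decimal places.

-10.57%

With y = 0.115:
  t   CF        PV=CF/(1+0.115)^t    t·PV        t(t+1)·PV
  1         1.00         0.8969         0.8969           1.7937
  2         1.00         0.8044         1.6087           4.8262
  3         1.00         0.7214         2.1642           8.6568
  4         1.00         0.6470         2.5880          12.9399
  5       101.00        58.6067       293.0333       1,758.2001
  Σ                     61.6763       300.2911       1,786.4166
P = 61.6763; D_Mac = 4.86883 yrs; D_mod = 4.36666 yrs; C = 23.29780.
Duration effect: -4.36666 × (+0.026) = -0.113533
Convexity effect: 0.5 × 23.29780 × (0.026)² = +0.0078747
ΔP/P ≈ -0.113533 + 0.0078747 = -0.105659 = -10.5659%.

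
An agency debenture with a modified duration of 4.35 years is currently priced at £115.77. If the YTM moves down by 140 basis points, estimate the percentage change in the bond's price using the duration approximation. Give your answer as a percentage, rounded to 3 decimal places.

+6.090%

Duration approximation: ΔP/P ≈ -D_mod · Δy = -4.35 × (-0.014) = +0.060900.
As a percentage: +6.0900%.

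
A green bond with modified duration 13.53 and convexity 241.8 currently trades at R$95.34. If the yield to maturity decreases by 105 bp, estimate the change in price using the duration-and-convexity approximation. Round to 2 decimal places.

+R$14.82

Duration effect: -D_mod·Δy = -13.53 × (-0.0105) = +0.142065
Convexity effect: ½·C·(Δy)² = 0.5 × 241.8 × (-0.0105)² = +0.013329225
ΔP/P ≈ +0.142065 + 0.013329225 = +0.155394225
ΔP ≈ 95.34 × (+0.155394225) = +14.8152854115.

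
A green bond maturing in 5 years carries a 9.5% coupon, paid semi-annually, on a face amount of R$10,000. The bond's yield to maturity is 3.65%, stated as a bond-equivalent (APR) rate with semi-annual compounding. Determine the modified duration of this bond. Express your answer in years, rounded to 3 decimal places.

Periodic yield y = 0.01825. First find Macaulay duration:
  t   CF        PV=CF/(1+0.01825)^t    t·PV
  1       475.00       466.4866       466.4866
  2       475.00       458.1258       916.2516
  3       475.00       449.9149     1,349.7446
  4       475.00       441.8511     1,767.4044
  5       475.00       433.9318     2,169.6592
  6       475.00       426.1545     2,556.9271
  7       475.00       418.5166     2,929.6161
  8       475.00       411.0156     3,288.1245
  9       475.00       403.6490     3,632.8407
  10   10,475.00     8,741.9807    87,419.8071
  Σ                 12,651.6266   106,496.8620
P = 12,651.6266; Macaulay duration = 106,496.8620 / 12,651.6266 = 8.41764 half-year periods = 4.20882 years.
Modified duration = D_Mac / (1 + y) = 4.20882 / 1.01825 = 4.13339 years.

4.133 years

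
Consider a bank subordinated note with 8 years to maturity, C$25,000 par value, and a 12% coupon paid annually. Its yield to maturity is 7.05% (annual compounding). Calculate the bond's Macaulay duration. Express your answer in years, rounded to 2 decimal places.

5.87 years

Periodic yield y = 0.0705. Discount each cash flow and weight by its year:
  t   CF        PV=CF/(1+0.0705)^t    t·PV
  1     3,000.00     2,802.4288     2,802.4288
  2     3,000.00     2,617.8690     5,235.7380
  3     3,000.00     2,445.4638     7,336.3914
  4     3,000.00     2,284.4127     9,137.6508
  5     3,000.00     2,133.9680    10,669.8399
  6     3,000.00     1,993.4311    11,960.5865
  7     3,000.00     1,862.1495    13,035.0468
  8    28,000.00    16,235.4623   129,883.6980
  Σ                 32,375.1851   190,061.3802
Price P = Σ PV = 32,375.1851.
Macaulay duration = Σ(t·PV) / P = 190,061.3802 / 32,375.1851 = 5.87059 years.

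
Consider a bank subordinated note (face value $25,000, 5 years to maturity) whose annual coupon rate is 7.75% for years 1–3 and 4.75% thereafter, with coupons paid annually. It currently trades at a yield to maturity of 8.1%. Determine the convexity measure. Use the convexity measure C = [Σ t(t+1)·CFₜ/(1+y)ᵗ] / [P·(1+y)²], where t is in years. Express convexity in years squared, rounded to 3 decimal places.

With y = 0.081:
  t   CF        PV=CF/(1+0.081)^t    t·PV        t(t+1)·PV
  1     1,937.50     1,792.3219     1,792.3219       3,584.6438
  2     1,937.50     1,658.0221     3,316.0443       9,948.1328
  3     1,937.50     1,533.7855     4,601.3565      18,405.4261
  4     1,187.50       869.6226     3,478.4906      17,392.4530
  5    26,187.50    17,740.4883    88,702.4417     532,214.6503
  Σ                 23,594.2406   101,890.6550     581,545.3060
P = 23,594.2406.
Convexity = Σ t(t+1)·PV / [P·(1+y)²] = 581,545.3060 / (23,594.2406 × 1.168561) = 21.09241.

21.092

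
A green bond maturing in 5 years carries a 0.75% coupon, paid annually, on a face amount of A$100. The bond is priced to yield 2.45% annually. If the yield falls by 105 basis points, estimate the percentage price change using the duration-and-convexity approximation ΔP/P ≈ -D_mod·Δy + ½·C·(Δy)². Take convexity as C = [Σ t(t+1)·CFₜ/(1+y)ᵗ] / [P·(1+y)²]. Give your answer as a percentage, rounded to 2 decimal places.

+5.20%

With y = 0.0245:
  t   CF        PV=CF/(1+0.0245)^t    t·PV        t(t+1)·PV
  1         0.75         0.7321         0.7321           1.4641
  2         0.75         0.7146         1.4291           4.2873
  3         0.75         0.6975         2.0924           8.3696
  4         0.75         0.6808         2.7232          13.6158
  5       100.75        89.2658       446.3291       2,677.9749
  Σ                     92.0907       453.3059       2,705.7118
P = 92.0907; D_Mac = 4.92238 yrs; D_mod = 4.80467 yrs; C = 27.99251.
Duration effect: -4.80467 × (-0.0105) = +0.050449
Convexity effect: 0.5 × 27.99251 × (-0.0105)² = +0.0015431
ΔP/P ≈ +0.050449 + 0.0015431 = +0.051992 = +5.1992%.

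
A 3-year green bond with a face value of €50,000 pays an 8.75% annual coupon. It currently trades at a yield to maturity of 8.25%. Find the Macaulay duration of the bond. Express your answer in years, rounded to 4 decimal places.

2.7667 years

Periodic yield y = 0.0825. Discount each cash flow and weight by its year:
  t   CF        PV=CF/(1+0.0825)^t    t·PV
  1     4,375.00     4,041.5704     4,041.5704
  2     4,375.00     3,733.5524     7,467.1047
  3    54,375.00    42,866.2562   128,598.7685
  Σ                 50,641.3790   140,107.4437
Price P = Σ PV = 50,641.3790.
Macaulay duration = Σ(t·PV) / P = 140,107.4437 / 50,641.3790 = 2.76666 years.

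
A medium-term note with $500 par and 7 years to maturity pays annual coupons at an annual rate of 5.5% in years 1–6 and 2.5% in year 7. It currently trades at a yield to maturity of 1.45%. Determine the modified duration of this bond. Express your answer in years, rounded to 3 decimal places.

Periodic yield y = 0.0145. First find Macaulay duration:
  t   CF        PV=CF/(1+0.0145)^t    t·PV
  1        27.50        27.1069        27.1069
  2        27.50        26.7195        53.4390
  3        27.50        26.3376        79.0129
  4        27.50        25.9612       103.8447
  5        27.50        25.5901       127.9506
  6        27.50        25.2244       151.3462
  7       512.50       463.3717     3,243.6019
  Σ                    620.3115     3,786.3024
P = 620.3115; Macaulay duration = 3,786.3024 / 620.3115 = 6.10387 years.
Modified duration = D_Mac / (1 + y) = 6.10387 / 1.0145 = 6.01663 years.

6.017 years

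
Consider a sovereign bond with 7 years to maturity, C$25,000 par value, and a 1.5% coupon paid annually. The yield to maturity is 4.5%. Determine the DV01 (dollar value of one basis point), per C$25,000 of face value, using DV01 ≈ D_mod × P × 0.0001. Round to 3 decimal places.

C$13.114

Periodic yield y = 0.045.
  t   CF        PV=CF/(1+0.045)^t    t·PV
  1       375.00       358.8517       358.8517
  2       375.00       343.3987       686.7975
  3       375.00       328.6112       985.8337
  4       375.00       314.4605     1,257.8420
  5       375.00       300.9191     1,504.5957
  6       375.00       287.9609     1,727.7654
  7    25,375.00    18,646.2721   130,523.9048
  Σ                 20,580.4743   137,045.5908
P = 20,580.4743; D_Mac = 6.65901 yrs; D_mod = 6.37226 yrs.
DV01 ≈ 6.37226 × 20,580.4743 × 0.0001 = 13.114411.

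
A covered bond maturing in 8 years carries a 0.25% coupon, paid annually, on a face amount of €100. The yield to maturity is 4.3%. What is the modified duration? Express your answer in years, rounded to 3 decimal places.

7.589 years

Periodic yield y = 0.043. First find Macaulay duration:
  t   CF        PV=CF/(1+0.043)^t    t·PV
  1         0.25         0.2397         0.2397
  2         0.25         0.2298         0.4596
  3         0.25         0.2203         0.6610
  4         0.25         0.2113         0.8450
  5         0.25         0.2025         1.0127
  6         0.25         0.1942         1.1652
  7         0.25         0.1862         1.3033
  8       100.25        71.5830       572.6640
  Σ                     73.0670       578.3506
P = 73.0670; Macaulay duration = 578.3506 / 73.0670 = 7.91534 years.
Modified duration = D_Mac / (1 + y) = 7.91534 / 1.043 = 7.58902 years.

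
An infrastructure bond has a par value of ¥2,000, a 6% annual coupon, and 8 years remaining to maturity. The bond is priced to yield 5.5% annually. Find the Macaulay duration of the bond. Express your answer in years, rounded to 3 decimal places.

Periodic yield y = 0.055. Discount each cash flow and weight by its year:
  t   CF        PV=CF/(1+0.055)^t    t·PV
  1       120.00       113.7441       113.7441
  2       120.00       107.8143       215.6286
  3       120.00       102.1936       306.5809
  4       120.00        96.8660       387.4640
  5       120.00        91.8161       459.0806
  6       120.00        87.0295       522.1770
  7       120.00        82.4924       577.4469
  8     2,120.00     1,381.3896    11,051.1168
  Σ                  2,063.3457    13,633.2390
Price P = Σ PV = 2,063.3457.
Macaulay duration = Σ(t·PV) / P = 13,633.2390 / 2,063.3457 = 6.60735 years.

6.607 years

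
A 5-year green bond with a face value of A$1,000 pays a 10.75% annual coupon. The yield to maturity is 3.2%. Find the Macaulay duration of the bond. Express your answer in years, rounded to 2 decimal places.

4.25 years

Periodic yield y = 0.032. Discount each cash flow and weight by its year:
  t   CF        PV=CF/(1+0.032)^t    t·PV
  1       107.50       104.1667       104.1667
  2       107.50       100.9367       201.8734
  3       107.50        97.8069       293.4206
  4       107.50        94.7741       379.0964
  5     1,107.50       946.1179     4,730.5894
  Σ                  1,343.8022     5,709.1465
Price P = Σ PV = 1,343.8022.
Macaulay duration = Σ(t·PV) / P = 5,709.1465 / 1,343.8022 = 4.24850 years.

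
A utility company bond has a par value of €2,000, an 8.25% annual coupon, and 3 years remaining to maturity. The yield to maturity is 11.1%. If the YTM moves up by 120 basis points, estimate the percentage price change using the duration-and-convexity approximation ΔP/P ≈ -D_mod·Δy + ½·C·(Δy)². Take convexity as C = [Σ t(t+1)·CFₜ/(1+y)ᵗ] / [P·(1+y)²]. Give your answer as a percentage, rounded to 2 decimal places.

-2.93%

With y = 0.111:
  t   CF        PV=CF/(1+0.111)^t    t·PV        t(t+1)·PV
  1       165.00       148.5149       148.5149         297.0297
  2       165.00       133.6767       267.3535         802.0604
  3     2,165.00     1,578.7586     4,736.2757      18,945.1030
  Σ                  1,860.9502     5,152.1441      20,044.1931
P = 1,860.9502; D_Mac = 2.76856 yrs; D_mod = 2.49195 yrs; C = 8.72621.
Duration effect: -2.49195 × (+0.012) = -0.029903
Convexity effect: 0.5 × 8.72621 × (0.012)² = +0.0006283
ΔP/P ≈ -0.029903 + 0.0006283 = -0.029275 = -2.9275%.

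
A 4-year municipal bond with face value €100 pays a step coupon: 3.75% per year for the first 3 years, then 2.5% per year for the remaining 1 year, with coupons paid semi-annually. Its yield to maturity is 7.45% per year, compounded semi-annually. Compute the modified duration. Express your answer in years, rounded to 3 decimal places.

Periodic yield y = 0.03725. First find Macaulay duration:
  t   CF        PV=CF/(1+0.03725)^t    t·PV
  1        1.875         1.8077         1.8077
  2        1.875         1.7427         3.4855
  3        1.875         1.6802         5.0405
  4        1.875         1.6198         6.4793
  5        1.875         1.5617         7.8083
  6        1.875         1.5056         9.0334
  7        1.250         0.9677         6.7737
  8      101.250        75.5662       604.5295
  Σ                     86.4515       644.9577
P = 86.4515; Macaulay duration = 644.9577 / 86.4515 = 7.46034 half-year periods = 3.73017 years.
Modified duration = D_Mac / (1 + y) = 3.73017 / 1.03725 = 3.59621 years.

3.596 years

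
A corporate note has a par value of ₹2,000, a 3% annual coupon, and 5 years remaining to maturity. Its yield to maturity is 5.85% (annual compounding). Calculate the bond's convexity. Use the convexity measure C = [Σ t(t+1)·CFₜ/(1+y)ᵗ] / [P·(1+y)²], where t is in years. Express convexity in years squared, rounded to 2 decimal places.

With y = 0.0585:
  t   CF        PV=CF/(1+0.0585)^t    t·PV        t(t+1)·PV
  1        60.00        56.6840        56.6840         113.3680
  2        60.00        53.5512       107.1025         321.3074
  3        60.00        50.5916       151.7749         607.0995
  4        60.00        47.7956       191.1823         955.9117
  5     2,060.00     1,550.2899     7,751.4493      46,508.6960
  Σ                  1,758.9123     8,258.1930      48,506.3827
P = 1,758.9123.
Convexity = Σ t(t+1)·PV / [P·(1+y)²] = 48,506.3827 / (1,758.9123 × 1.120422) = 24.61348.

24.61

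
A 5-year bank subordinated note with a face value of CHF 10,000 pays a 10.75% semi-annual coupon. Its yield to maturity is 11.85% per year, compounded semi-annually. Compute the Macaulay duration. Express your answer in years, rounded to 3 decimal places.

3.971 years

Periodic yield y = 0.05925. Discount each cash flow and weight by its period:
  t   CF        PV=CF/(1+0.05925)^t    t·PV
  1       537.50       507.4345       507.4345
  2       537.50       479.0507       958.1015
  3       537.50       452.2547     1,356.7640
  4       537.50       426.9574     1,707.8297
  5       537.50       403.0752     2,015.3761
  6       537.50       380.5289     2,283.1733
  7       537.50       359.2437     2,514.7059
  8       537.50       339.1491     2,713.1929
  9       537.50       320.1785     2,881.6068
  10   10,537.50     5,925.8801    59,258.8011
  Σ                  9,593.7529    76,196.9859
Price P = Σ PV = 9,593.7529.
Macaulay duration = Σ(t·PV) / P = 76,196.9859 / 9,593.7529 = 7.94235 half-year periods.
In years: 7.94235 / 2 = 3.97118 years.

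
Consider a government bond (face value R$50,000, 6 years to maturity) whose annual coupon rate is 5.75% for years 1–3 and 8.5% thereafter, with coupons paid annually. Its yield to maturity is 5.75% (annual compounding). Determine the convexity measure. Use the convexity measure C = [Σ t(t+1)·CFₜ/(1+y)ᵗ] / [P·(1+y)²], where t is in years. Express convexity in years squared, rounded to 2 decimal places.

31.03

With y = 0.0575:
  t   CF        PV=CF/(1+0.0575)^t    t·PV        t(t+1)·PV
  1     2,875.00     2,718.6761     2,718.6761       5,437.3522
  2     2,875.00     2,570.8521     5,141.7043      15,425.1128
  3     2,875.00     2,431.0658     7,293.1975      29,172.7901
  4     4,250.00     3,398.3447    13,593.3787      67,966.8937
  5     4,250.00     3,213.5647    16,067.8236      96,406.9414
  6    54,250.00    38,789.7952   232,738.7710   1,629,171.3969
  Σ                 53,122.2986   277,553.5512   1,843,580.4870
P = 53,122.2986.
Convexity = Σ t(t+1)·PV / [P·(1+y)²] = 1,843,580.4870 / (53,122.2986 × 1.118306) = 31.03305.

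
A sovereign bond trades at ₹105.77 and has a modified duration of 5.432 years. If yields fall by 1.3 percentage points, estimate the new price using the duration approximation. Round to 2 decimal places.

₹113.24

Duration approximation: ΔP/P ≈ -D_mod · Δy = -5.432 × (-0.013) = +0.070616.
New price ≈ 105.77 × (1 + 0.070616) = 113.23905432.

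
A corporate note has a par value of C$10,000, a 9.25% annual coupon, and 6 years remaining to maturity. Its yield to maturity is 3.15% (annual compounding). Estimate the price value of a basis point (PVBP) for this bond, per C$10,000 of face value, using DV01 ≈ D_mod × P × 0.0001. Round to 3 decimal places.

C$6.477

Periodic yield y = 0.0315.
  t   CF        PV=CF/(1+0.0315)^t    t·PV
  1       925.00       896.7523       896.7523
  2       925.00       869.3672     1,738.7345
  3       925.00       842.8185     2,528.4554
  4       925.00       817.0804     3,268.3217
  5       925.00       792.1284     3,960.6419
  6    10,925.00     9,069.9742    54,419.8452
  Σ                 13,288.1210    66,812.7509
P = 13,288.1210; D_Mac = 5.02801 yrs; D_mod = 4.87446 yrs.
DV01 ≈ 4.87446 × 13,288.1210 × 0.0001 = 6.477242.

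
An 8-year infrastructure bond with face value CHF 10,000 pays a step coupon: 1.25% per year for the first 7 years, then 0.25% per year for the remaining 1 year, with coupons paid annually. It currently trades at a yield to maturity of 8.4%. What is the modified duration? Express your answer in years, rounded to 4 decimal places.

Periodic yield y = 0.084. First find Macaulay duration:
  t   CF        PV=CF/(1+0.084)^t    t·PV
  1       125.00       115.3137       115.3137
  2       125.00       106.3779       212.7558
  3       125.00        98.1346       294.4038
  4       125.00        90.5301       362.1203
  5       125.00        83.5148       417.5742
  6       125.00        77.0432       462.2592
  7       125.00        71.0731       497.5114
  8    10,025.00     5,258.3577    42,066.8614
  Σ                  5,900.3450    44,428.7998
P = 5,900.3450; Macaulay duration = 44,428.7998 / 5,900.3450 = 7.52986 years.
Modified duration = D_Mac / (1 + y) = 7.52986 / 1.084 = 6.94637 years.

6.9464 years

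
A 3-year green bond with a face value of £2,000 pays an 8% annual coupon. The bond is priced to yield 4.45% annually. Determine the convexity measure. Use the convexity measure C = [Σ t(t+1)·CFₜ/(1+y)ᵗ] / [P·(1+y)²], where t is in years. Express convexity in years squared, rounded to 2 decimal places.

9.99

With y = 0.0445:
  t   CF        PV=CF/(1+0.0445)^t    t·PV        t(t+1)·PV
  1       160.00       153.1833       153.1833         306.3667
  2       160.00       146.6571       293.3142         879.9426
  3     2,160.00     1,895.5202     5,686.5606      22,746.2425
  Σ                  2,195.3606     6,133.0582      23,932.5518
P = 2,195.3606.
Convexity = Σ t(t+1)·PV / [P·(1+y)²] = 23,932.5518 / (2,195.3606 × 1.090980) = 9.99232.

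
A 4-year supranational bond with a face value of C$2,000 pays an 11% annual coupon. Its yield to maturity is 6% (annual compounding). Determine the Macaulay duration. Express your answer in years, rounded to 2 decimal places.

Periodic yield y = 0.06. Discount each cash flow and weight by its year:
  t   CF        PV=CF/(1+0.06)^t    t·PV
  1       220.00       207.5472       207.5472
  2       220.00       195.7992       391.5984
  3       220.00       184.7162       554.1487
  4     2,220.00     1,758.4479     7,033.7917
  Σ                  2,346.5106     8,187.0861
Price P = Σ PV = 2,346.5106.
Macaulay duration = Σ(t·PV) / P = 8,187.0861 / 2,346.5106 = 3.48905 years.

3.49 years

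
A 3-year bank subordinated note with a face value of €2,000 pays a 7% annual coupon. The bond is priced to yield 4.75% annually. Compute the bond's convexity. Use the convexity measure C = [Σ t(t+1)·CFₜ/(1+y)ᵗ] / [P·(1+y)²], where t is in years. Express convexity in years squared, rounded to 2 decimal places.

10.03

With y = 0.0475:
  t   CF        PV=CF/(1+0.0475)^t    t·PV        t(t+1)·PV
  1       140.00       133.6516       133.6516         267.3031
  2       140.00       127.5910       255.1820         765.5459
  3     2,140.00     1,861.8800     5,585.6399      22,342.5596
  Σ                  2,123.1225     5,974.4734      23,375.4085
P = 2,123.1225.
Convexity = Σ t(t+1)·PV / [P·(1+y)²] = 23,375.4085 / (2,123.1225 × 1.097256) = 10.03405.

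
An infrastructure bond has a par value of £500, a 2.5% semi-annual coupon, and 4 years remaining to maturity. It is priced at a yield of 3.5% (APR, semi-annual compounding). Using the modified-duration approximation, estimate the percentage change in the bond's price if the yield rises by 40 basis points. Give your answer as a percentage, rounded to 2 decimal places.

-1.50%

Periodic yield y = 0.0175. Modified duration first:
  t   CF        PV=CF/(1+0.0175)^t    t·PV
  1         6.25         6.1425         6.1425
  2         6.25         6.0369        12.0737
  3         6.25         5.9330        17.7991
  4         6.25         5.8310        23.3240
  5         6.25         5.7307        28.6535
  6         6.25         5.6321        33.7928
  7         6.25         5.5353        38.7469
  8       506.25       440.6459     3,525.1669
  Σ                    481.4874     3,685.6994
P = 481.4874; D_Mac = 7.65482 half-year periods = 3.82741 yrs; D_mod = 3.82741/(1+0.0175) = 3.76158 yrs.
ΔP/P ≈ -D_mod · Δy = -3.76158 × (+0.004) = -0.015046 = -1.5046%.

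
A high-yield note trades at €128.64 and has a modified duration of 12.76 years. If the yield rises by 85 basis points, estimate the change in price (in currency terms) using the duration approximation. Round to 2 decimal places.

Duration approximation: ΔP/P ≈ -D_mod · Δy = -12.76 × (+0.0085) = -0.108460.
ΔP ≈ 128.64 × (-0.108460) = -13.9522944.

-€13.95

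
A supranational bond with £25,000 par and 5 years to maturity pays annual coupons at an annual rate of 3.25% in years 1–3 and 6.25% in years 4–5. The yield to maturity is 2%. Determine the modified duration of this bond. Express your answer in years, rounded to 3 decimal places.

4.603 years

Periodic yield y = 0.02. First find Macaulay duration:
  t   CF        PV=CF/(1+0.02)^t    t·PV
  1       812.50       796.5686       796.5686
  2       812.50       780.9496     1,561.8993
  3       812.50       765.6369     2,296.9107
  4     1,562.50     1,443.5085     5,774.0339
  5    26,562.50    24,058.4746   120,292.3732
  Σ                 27,845.1383   130,721.7857
P = 27,845.1383; Macaulay duration = 130,721.7857 / 27,845.1383 = 4.69460 years.
Modified duration = D_Mac / (1 + y) = 4.69460 / 1.02 = 4.60255 years.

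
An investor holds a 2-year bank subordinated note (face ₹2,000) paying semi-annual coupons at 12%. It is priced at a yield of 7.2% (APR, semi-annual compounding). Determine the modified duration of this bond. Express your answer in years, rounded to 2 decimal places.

1.78 years

Periodic yield y = 0.036. First find Macaulay duration:
  t   CF        PV=CF/(1+0.036)^t    t·PV
  1       120.00       115.8301       115.8301
  2       120.00       111.8051       223.6103
  3       120.00       107.9200       323.7600
  4     2,120.00     1,840.3348     7,361.3392
  Σ                  2,175.8901     8,024.5396
P = 2,175.8901; Macaulay duration = 8,024.5396 / 2,175.8901 = 3.68793 half-year periods = 1.84397 years.
Modified duration = D_Mac / (1 + y) = 1.84397 / 1.036 = 1.77989 years.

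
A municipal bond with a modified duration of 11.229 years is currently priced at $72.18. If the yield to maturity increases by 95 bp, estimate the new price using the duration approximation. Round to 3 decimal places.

Duration approximation: ΔP/P ≈ -D_mod · Δy = -11.229 × (+0.0095) = -0.1066755.
New price ≈ 72.18 × (1 - 0.1066755) = 64.48016241.

$64.480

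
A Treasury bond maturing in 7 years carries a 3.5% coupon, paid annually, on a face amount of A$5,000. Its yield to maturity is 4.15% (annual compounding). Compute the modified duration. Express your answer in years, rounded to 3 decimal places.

6.061 years

Periodic yield y = 0.0415. First find Macaulay duration:
  t   CF        PV=CF/(1+0.0415)^t    t·PV
  1       175.00       168.0269       168.0269
  2       175.00       161.3316       322.6632
  3       175.00       154.9031       464.7094
  4       175.00       148.7308       594.9233
  5       175.00       142.8044       714.0221
  6       175.00       137.1142       822.6851
  7     5,175.00     3,893.0989    27,251.6921
  Σ                  4,806.0100    30,338.7222
P = 4,806.0100; Macaulay duration = 30,338.7222 / 4,806.0100 = 6.31266 years.
Modified duration = D_Mac / (1 + y) = 6.31266 / 1.0415 = 6.06113 years.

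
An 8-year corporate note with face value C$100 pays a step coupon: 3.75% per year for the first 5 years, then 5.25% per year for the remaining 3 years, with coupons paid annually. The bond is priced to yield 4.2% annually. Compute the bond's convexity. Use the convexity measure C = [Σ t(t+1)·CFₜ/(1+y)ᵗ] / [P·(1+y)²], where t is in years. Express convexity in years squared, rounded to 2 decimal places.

With y = 0.042:
  t   CF        PV=CF/(1+0.042)^t    t·PV        t(t+1)·PV
  1         3.75         3.5988         3.5988           7.1977
  2         3.75         3.4538         6.9076          20.7227
  3         3.75         3.3146         9.9437          39.7749
  4         3.75         3.1810        12.7239          63.6195
  5         3.75         3.0528        15.2638          91.5828
  6         5.25         4.1016        24.6096         172.2671
  7         5.25         3.9363        27.5539         220.4313
  8       105.25        75.7322       605.8573       5,452.7156
  Σ                    100.3710       706.4587       6,068.3117
P = 100.3710.
Convexity = Σ t(t+1)·PV / [P·(1+y)²] = 6,068.3117 / (100.3710 × 1.085764) = 55.68321.

55.68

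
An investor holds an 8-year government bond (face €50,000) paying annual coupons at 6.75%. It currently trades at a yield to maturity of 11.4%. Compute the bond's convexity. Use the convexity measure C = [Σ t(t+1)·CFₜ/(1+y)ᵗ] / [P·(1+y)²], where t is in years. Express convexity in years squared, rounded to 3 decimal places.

40.871

With y = 0.114:
  t   CF        PV=CF/(1+0.114)^t    t·PV        t(t+1)·PV
  1     3,375.00     3,029.6230     3,029.6230       6,059.2460
  2     3,375.00     2,719.5897     5,439.1795      16,317.5385
  3     3,375.00     2,441.2834     7,323.8503      29,295.4012
  4     3,375.00     2,191.4573     8,765.8292      43,829.1461
  5     3,375.00     1,967.1969     9,835.9843      59,015.9059
  6     3,375.00     1,765.8859    10,595.3152      74,167.2066
  7     3,375.00     1,585.1758    11,096.2308      88,769.8464
  8    53,375.00    22,503.8260   180,030.6081   1,620,275.4725
  Σ                 38,204.0380   236,116.6204   1,937,729.7632
P = 38,204.0380.
Convexity = Σ t(t+1)·PV / [P·(1+y)²] = 1,937,729.7632 / (38,204.0380 × 1.240996) = 40.87084.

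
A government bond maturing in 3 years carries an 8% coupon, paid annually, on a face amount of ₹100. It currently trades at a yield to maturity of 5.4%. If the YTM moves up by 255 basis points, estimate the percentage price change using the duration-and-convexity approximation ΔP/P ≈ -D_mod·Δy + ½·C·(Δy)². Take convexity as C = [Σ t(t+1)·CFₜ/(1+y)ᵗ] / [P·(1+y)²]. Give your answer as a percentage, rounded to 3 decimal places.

-6.434%

With y = 0.054:
  t   CF        PV=CF/(1+0.054)^t    t·PV        t(t+1)·PV
  1         8.00         7.5901         7.5901          15.1803
  2         8.00         7.2013        14.4025          43.2076
  3       108.00        92.2363       276.7089       1,106.8357
  Σ                    107.0277       298.7016       1,165.2236
P = 107.0277; D_Mac = 2.79088 yrs; D_mod = 2.64789 yrs; C = 9.80013.
Duration effect: -2.64789 × (+0.0255) = -0.067521
Convexity effect: 0.5 × 9.80013 × (0.0255)² = +0.0031863
ΔP/P ≈ -0.067521 + 0.0031863 = -0.064335 = -6.4335%.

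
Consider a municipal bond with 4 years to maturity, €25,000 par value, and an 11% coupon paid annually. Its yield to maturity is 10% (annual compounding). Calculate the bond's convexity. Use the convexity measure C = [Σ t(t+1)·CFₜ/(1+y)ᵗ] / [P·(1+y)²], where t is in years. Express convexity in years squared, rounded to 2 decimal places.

With y = 0.1:
  t   CF        PV=CF/(1+0.1)^t    t·PV        t(t+1)·PV
  1     2,750.00     2,500.0000     2,500.0000       5,000.0000
  2     2,750.00     2,272.7273     4,545.4545      13,636.3636
  3     2,750.00     2,066.1157     6,198.3471      24,793.3884
  4    27,750.00    18,953.6234    75,814.4935     379,072.4677
  Σ                 25,792.4664    89,058.2952     422,502.2198
P = 25,792.4664.
Convexity = Σ t(t+1)·PV / [P·(1+y)²] = 422,502.2198 / (25,792.4664 × 1.210000) = 13.53788.

13.54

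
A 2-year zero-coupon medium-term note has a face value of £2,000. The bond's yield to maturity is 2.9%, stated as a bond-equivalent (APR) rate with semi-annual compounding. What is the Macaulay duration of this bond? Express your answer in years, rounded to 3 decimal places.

2.000 years

A zero-coupon bond has a single cash flow at maturity, so its Macaulay duration equals its maturity: 2 years.
(Equivalently: 4 semi-annual periods ÷ 2 = 2 years.)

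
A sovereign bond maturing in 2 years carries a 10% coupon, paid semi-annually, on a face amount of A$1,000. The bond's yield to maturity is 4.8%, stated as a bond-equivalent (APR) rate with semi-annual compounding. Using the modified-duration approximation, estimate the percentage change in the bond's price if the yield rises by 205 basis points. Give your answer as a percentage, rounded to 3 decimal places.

-3.741%

Periodic yield y = 0.024. Modified duration first:
  t   CF        PV=CF/(1+0.024)^t    t·PV
  1        50.00        48.8281        48.8281
  2        50.00        47.6837        95.3674
  3        50.00        46.5661       139.6984
  4     1,050.00       954.9694     3,819.8777
  Σ                  1,098.0474     4,103.7717
P = 1,098.0474; D_Mac = 3.73734 half-year periods = 1.86867 yrs; D_mod = 1.86867/(1+0.024) = 1.82487 yrs.
ΔP/P ≈ -D_mod · Δy = -1.82487 × (+0.0205) = -0.037410 = -3.7410%.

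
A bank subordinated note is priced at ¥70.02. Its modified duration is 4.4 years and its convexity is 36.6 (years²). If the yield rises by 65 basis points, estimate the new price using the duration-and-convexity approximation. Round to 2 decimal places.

Duration effect: -D_mod·Δy = -4.4 × (+0.0065) = -0.028600
Convexity effect: ½·C·(Δy)² = 0.5 × 36.6 × (0.0065)² = +0.000773175
ΔP/P ≈ -0.028600 + 0.000773175 = -0.027826825
New price ≈ 70.02 × (1 - 0.027826825) = 68.0715657135.

¥68.07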